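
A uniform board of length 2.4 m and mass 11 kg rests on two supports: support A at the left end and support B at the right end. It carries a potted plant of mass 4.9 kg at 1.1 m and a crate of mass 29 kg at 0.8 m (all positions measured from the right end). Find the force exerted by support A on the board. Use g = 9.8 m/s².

Choose support B as the axis so its reaction then has zero moment arm.
Beam weight: 11 × 9.8 = 107.8 N down at 1.2 m → arm 1.2 m, τ = 107.8 × 1.2 = 129.4 N·m counterclockwise.
Potted plant: 4.9 × 9.8 = 48.02 N down at 1.1 m → arm 1.1 m, τ = 48.02 × 1.1 = 52.82 N·m counterclockwise.
Crate: 29 × 9.8 = 284.2 N down at 0.8 m → arm 0.8 m, τ = 284.2 × 0.8 = 227.4 N·m counterclockwise.
Net load moment about support B = 409.6 N·m counterclockwise.
Reaction R at support A is upward at 2.4 m, arm 2.4 m → moment R × 2.4 clockwise.
For rotational equilibrium, R × 2.4 = 409.6, so R = 171 N.

R_A ≈ 171 N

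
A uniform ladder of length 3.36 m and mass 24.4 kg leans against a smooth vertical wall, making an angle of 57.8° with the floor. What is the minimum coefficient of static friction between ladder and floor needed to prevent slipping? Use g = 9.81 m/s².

μ_min ≈ 0.315

Take moments about the foot of the ladder.
Ladder weight 24.4×9.81 = 239.4 N acts at 1.68 m along the ladder; its horizontal arm is 1.68·cos57.8° = 0.8952 m → τ = 214.3 N·m clockwise.
Wall normal N acts horizontally at the top; its moment arm is the height L sinθ = 3.36·sin57.8° = 2.843 m, counterclockwise.
For rotational equilibrium, N × 2.843 = 214.3, so N = 75.38 N.
ΣFx = 0 ⇒ f = N_wall = 75.38 N. ΣFy = 0 ⇒ N_floor = 239.4 N.
μ_min = f / N_floor = 75.38 / 239.4 = 0.315.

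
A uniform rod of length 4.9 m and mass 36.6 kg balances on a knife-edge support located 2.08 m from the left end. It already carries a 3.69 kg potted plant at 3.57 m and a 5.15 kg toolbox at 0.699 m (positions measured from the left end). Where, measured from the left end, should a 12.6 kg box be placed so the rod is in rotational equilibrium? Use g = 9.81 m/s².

Take moments about the knife-edge support (at 2.08 m from the left end).
Beam weight: 36.6 × 9.81 = 359 N down at 2.45 m → arm 0.37 m, τ = 359 × 0.37 = 132.8 N·m clockwise.
Potted plant: 3.69 × 9.81 = 36.2 N down at 3.57 m → arm 1.49 m, τ = 36.2 × 1.49 = 53.94 N·m clockwise.
Toolbox: 5.15 × 9.81 = 50.52 N down at 0.699 m → arm 1.381 m, τ = 50.52 × 1.381 = 69.77 N·m counterclockwise.
Net moment of existing loads = 117 N·m clockwise.
The box weighs 12.6 × 9.81 = 123.6 N and must supply an equal counterclockwise moment, so its lever arm about the knife-edge support is 117 / 123.6 = 0.947 m.
That puts it at 2.08 − 0.947 = 1.13 m from the left end.

x ≈ 1.13 m from the left end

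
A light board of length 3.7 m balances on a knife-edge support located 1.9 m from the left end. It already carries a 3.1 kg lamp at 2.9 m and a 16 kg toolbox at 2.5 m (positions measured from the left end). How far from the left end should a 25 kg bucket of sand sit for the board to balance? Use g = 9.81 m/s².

x ≈ 1.39 m from the left end

Taking torques about the knife-edge support (at 1.9 m from the left end):
Lamp: 3.1 × 9.81 = 30.41 N down at 2.9 m → arm 1 m, τ = 30.41 × 1 = 30.41 N·m clockwise.
Toolbox: 16 × 9.81 = 157 N down at 2.5 m → arm 0.6 m, τ = 157 × 0.6 = 94.2 N·m clockwise.
Net moment of existing loads = 124.6 N·m clockwise.
The bucket of sand weighs 25 × 9.81 = 245.2 N and must supply an equal counterclockwise moment, so its lever arm about the knife-edge support is 124.6 / 245.2 = 0.508 m.
That puts it at 1.9 − 0.508 = 1.39 m from the left end.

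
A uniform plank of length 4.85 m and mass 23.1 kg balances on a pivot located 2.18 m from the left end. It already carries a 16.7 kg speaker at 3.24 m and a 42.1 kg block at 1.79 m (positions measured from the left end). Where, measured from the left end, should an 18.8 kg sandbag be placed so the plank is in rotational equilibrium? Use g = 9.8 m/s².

Take moments about the pivot (at 2.18 m from the left end).
Beam weight: 23.1 × 9.8 = 226.4 N down at 2.425 m → arm 0.245 m, τ = 226.4 × 0.245 = 55.47 N·m clockwise.
Speaker: 16.7 × 9.8 = 163.7 N down at 3.24 m → arm 1.06 m, τ = 163.7 × 1.06 = 173.5 N·m clockwise.
Block: 42.1 × 9.8 = 412.6 N down at 1.79 m → arm 0.39 m, τ = 412.6 × 0.39 = 160.9 N·m counterclockwise.
Net moment of existing loads = 68.07 N·m clockwise.
The sandbag weighs 18.8 × 9.8 = 184.2 N and must supply an equal counterclockwise moment, so its lever arm about the pivot is 68.07 / 184.2 = 0.37 m.
That puts it at 2.18 − 0.37 = 1.81 m from the left end.

x ≈ 1.81 m from the left end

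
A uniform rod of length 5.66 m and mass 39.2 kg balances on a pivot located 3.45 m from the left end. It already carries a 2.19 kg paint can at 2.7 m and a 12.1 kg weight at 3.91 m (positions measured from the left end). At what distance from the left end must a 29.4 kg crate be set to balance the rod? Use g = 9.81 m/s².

x ≈ 4.14 m from the left end

Sum moments about the pivot (at 3.45 m from the left end) (the support reaction has zero arm there).
Beam weight: 39.2 × 9.81 = 384.6 N down at 2.83 m → arm 0.62 m, τ = 384.6 × 0.62 = 238.5 N·m counterclockwise.
Paint can: 2.19 × 9.81 = 21.48 N down at 2.7 m → arm 0.75 m, τ = 21.48 × 0.75 = 16.11 N·m counterclockwise.
Weight: 12.1 × 9.81 = 118.7 N down at 3.91 m → arm 0.46 m, τ = 118.7 × 0.46 = 54.6 N·m clockwise.
Net moment of existing loads = 200 N·m counterclockwise.
The crate weighs 29.4 × 9.81 = 288.4 N and must supply an equal clockwise moment, so its lever arm about the pivot is 200 / 288.4 = 0.693 m.
That puts it at 3.45 + 0.693 = 4.14 m from the left end.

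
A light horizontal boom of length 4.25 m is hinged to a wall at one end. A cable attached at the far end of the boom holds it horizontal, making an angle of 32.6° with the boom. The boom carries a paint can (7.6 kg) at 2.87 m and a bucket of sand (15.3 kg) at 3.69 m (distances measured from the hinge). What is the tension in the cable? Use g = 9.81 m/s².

T ≈ 335 N

About the hinge:
Paint can: 7.6 × 9.81 = 74.56 N down at 2.87 m → arm 2.87 m, τ = 74.56 × 2.87 = 214 N·m clockwise.
Bucket of sand: 15.3 × 9.81 = 150.1 N down at 3.69 m → arm 3.69 m, τ = 150.1 × 3.69 = 553.9 N·m clockwise.
Total clockwise load moment = 767.9 N·m.
The cable tension T acts at 4.25 m; only its component perpendicular to the boom, T sinθ, produces torque. sin 32.6° = 0.5388.
Setting net torque to zero: T × 4.25 × 0.5388 = 767.9 → T = 767.9 / 2.29 = 335 N.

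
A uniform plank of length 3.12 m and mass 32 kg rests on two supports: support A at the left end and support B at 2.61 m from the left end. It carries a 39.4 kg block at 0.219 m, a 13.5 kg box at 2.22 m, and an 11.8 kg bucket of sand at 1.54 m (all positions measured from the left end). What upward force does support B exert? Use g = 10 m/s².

R_B ≈ 409 N

Take moments about support A.
Beam weight: 32 × 10 = 320 N down at 1.56 m → arm 1.56 m, τ = 320 × 1.56 = 499.2 N·m clockwise.
Block: 39.4 × 10 = 394 N down at 0.219 m → arm 0.219 m, τ = 394 × 0.219 = 86.29 N·m clockwise.
Box: 13.5 × 10 = 135 N down at 2.22 m → arm 2.22 m, τ = 135 × 2.22 = 299.7 N·m clockwise.
Bucket of sand: 11.8 × 10 = 118 N down at 1.54 m → arm 1.54 m, τ = 118 × 1.54 = 181.7 N·m clockwise.
Net load moment about support A = 1067 N·m clockwise.
Reaction R at support B is upward at 2.61 m, arm 2.61 m → moment R × 2.61 counterclockwise.
Balancing moments: R × 2.61 = 1067, giving R = 409 N.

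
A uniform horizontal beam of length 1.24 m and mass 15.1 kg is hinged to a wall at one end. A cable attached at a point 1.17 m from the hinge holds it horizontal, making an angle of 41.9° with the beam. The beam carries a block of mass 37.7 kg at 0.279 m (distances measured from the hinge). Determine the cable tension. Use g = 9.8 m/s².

T ≈ 249 N

About the hinge:
Beam weight: 15.1 × 9.8 = 148 N down at 0.62 m → arm 0.62 m, τ = 148 × 0.62 = 91.76 N·m clockwise.
Block: 37.7 × 9.8 = 369.5 N down at 0.279 m → arm 0.279 m, τ = 369.5 × 0.279 = 103.1 N·m clockwise.
Total clockwise load moment = 194.9 N·m.
The cable tension T acts at 1.17 m; only its component perpendicular to the beam, T sinθ, produces torque. sin 41.9° = 0.6678.
Balancing moments: T × 1.17 × 0.6678 = 194.9, giving T = 194.9 / 0.7813 = 249 N.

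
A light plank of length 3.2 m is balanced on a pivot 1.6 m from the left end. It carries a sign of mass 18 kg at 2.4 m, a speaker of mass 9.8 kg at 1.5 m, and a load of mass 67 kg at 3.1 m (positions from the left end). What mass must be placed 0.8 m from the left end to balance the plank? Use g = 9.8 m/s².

Sum moments about the pivot (at 1.6 m from the left end) (the support reaction has zero arm there).
Sign: 18 × 9.8 = 176.4 N down at 2.4 m → arm 0.8 m, τ = 176.4 × 0.8 = 141.1 N·m clockwise.
Speaker: 9.8 × 9.8 = 96.04 N down at 1.5 m → arm 0.1 m, τ = 96.04 × 0.1 = 9.604 N·m counterclockwise.
Load: 67 × 9.8 = 656.6 N down at 3.1 m → arm 1.5 m, τ = 656.6 × 1.5 = 984.9 N·m clockwise.
Net moment of known loads = 1116 N·m clockwise.
An unknown mass m at 0.8 m has arm 0.8 m; its moment is m·g·0.8 counterclockwise.
Στ = 0 ⇒ m × 9.8 × 0.8 = 1116 ⇒ m = 1116 / (9.8 × 0.8) = 142 kg.

m ≈ 142 kg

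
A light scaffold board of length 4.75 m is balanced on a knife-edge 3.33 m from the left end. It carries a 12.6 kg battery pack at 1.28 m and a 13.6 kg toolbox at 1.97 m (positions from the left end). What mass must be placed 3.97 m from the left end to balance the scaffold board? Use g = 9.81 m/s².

Sum moments about the knife-edge (at 3.33 m from the left end) (the support reaction has zero arm there).
Battery pack: 12.6 × 9.81 = 123.6 N down at 1.28 m → arm 2.05 m, τ = 123.6 × 2.05 = 253.4 N·m counterclockwise.
Toolbox: 13.6 × 9.81 = 133.4 N down at 1.97 m → arm 1.36 m, τ = 133.4 × 1.36 = 181.4 N·m counterclockwise.
Net moment of known loads = 434.8 N·m counterclockwise.
An unknown mass m at 3.97 m has arm 0.64 m; its moment is m·g·0.64 clockwise.
Setting net torque to zero: m × 9.81 × 0.64 = 434.8 → m = 434.8 / (9.81 × 0.64) = 69.3 kg.

m ≈ 69.3 kg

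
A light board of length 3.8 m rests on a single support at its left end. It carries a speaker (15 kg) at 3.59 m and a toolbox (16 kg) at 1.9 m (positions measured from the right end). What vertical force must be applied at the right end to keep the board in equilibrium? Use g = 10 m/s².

F ≈ 88.3 N

Taking torques about the left end:
Speaker: 15 × 10 = 150 N down at 3.59 m → arm 0.21 m, τ = 150 × 0.21 = 31.5 N·m clockwise.
Toolbox: 16 × 10 = 160 N down at 1.9 m → arm 1.9 m, τ = 160 × 1.9 = 304 N·m clockwise.
Net moment of the loads = 335.5 N·m clockwise.
The upward force F acts at the right end, arm 3.8 m, giving F × 3.8 counterclockwise.
Στ = 0 ⇒ F × 3.8 = 335.5 ⇒ F = 335.5 / 3.8 = 88.3 N.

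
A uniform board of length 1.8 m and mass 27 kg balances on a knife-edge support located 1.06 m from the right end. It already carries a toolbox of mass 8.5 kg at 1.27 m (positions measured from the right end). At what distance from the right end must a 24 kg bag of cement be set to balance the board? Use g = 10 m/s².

Choose the knife-edge support (at 1.06 m from the right end) as the axis so the support reaction has zero arm there.
Beam weight: 27 × 10 = 270 N down at 0.9 m → arm 0.16 m, τ = 270 × 0.16 = 43.2 N·m clockwise.
Toolbox: 8.5 × 10 = 85 N down at 1.27 m → arm 0.21 m, τ = 85 × 0.21 = 17.85 N·m counterclockwise.
Net moment of existing loads = 25.35 N·m clockwise.
The bag of cement weighs 24 × 10 = 240 N and must supply an equal counterclockwise moment, so its lever arm about the knife-edge support is 25.35 / 240 = 0.106 m.
That puts it at 1.06 + 0.106 = 1.17 m from the right end.

x ≈ 1.17 m from the right end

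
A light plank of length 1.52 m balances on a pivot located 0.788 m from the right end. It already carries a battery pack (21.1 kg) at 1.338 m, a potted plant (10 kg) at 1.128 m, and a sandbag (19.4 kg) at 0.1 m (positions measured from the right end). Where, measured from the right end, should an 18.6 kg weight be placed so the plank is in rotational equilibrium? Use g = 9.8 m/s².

x ≈ 0.699 m from the right end

Choose the pivot (at 0.788 m from the right end) as the axis so the support reaction has zero arm there.
Battery pack: 21.1 × 9.8 = 206.8 N down at 1.338 m → arm 0.55 m, τ = 206.8 × 0.55 = 113.7 N·m counterclockwise.
Potted plant: 10 × 9.8 = 98 N down at 1.128 m → arm 0.34 m, τ = 98 × 0.34 = 33.32 N·m counterclockwise.
Sandbag: 19.4 × 9.8 = 190.1 N down at 0.1 m → arm 0.688 m, τ = 190.1 × 0.688 = 130.8 N·m clockwise.
Net moment of existing loads = 16.22 N·m counterclockwise.
The weight weighs 18.6 × 9.8 = 182.3 N and must supply an equal clockwise moment, so its lever arm about the pivot is 16.22 / 182.3 = 0.089 m.
That puts it at 0.788 − 0.089 = 0.699 m from the right end.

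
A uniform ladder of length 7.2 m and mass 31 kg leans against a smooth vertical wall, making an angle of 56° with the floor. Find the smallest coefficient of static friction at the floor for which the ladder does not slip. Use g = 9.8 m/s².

Taking torques about the foot of the ladder:
Ladder weight 31×9.8 = 303.8 N acts at 3.6 m along the ladder; its horizontal arm is 3.6·cos56° = 2.013 m → τ = 611.5 N·m clockwise.
Wall normal N acts horizontally at the top; its moment arm is the height L sinθ = 7.2·sin56° = 5.969 m, counterclockwise.
Setting net torque to zero: N × 5.969 = 611.5 → N = 102.4 N.
ΣFx = 0 ⇒ f = N_wall = 102.4 N. ΣFy = 0 ⇒ N_floor = 303.8 N.
μ_min = f / N_floor = 102.4 / 303.8 = 0.337.

μ_min ≈ 0.337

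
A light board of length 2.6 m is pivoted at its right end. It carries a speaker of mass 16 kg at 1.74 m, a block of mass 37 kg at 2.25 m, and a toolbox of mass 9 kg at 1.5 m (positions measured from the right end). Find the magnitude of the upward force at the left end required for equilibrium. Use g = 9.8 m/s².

F ≈ 470 N

Sum moments about the right end (the unknown pivot reaction has zero arm there).
Speaker: 16 × 9.8 = 156.8 N down at 1.74 m → arm 1.74 m, τ = 156.8 × 1.74 = 272.8 N·m counterclockwise.
Block: 37 × 9.8 = 362.6 N down at 2.25 m → arm 2.25 m, τ = 362.6 × 2.25 = 815.9 N·m counterclockwise.
Toolbox: 9 × 9.8 = 88.2 N down at 1.5 m → arm 1.5 m, τ = 88.2 × 1.5 = 132.3 N·m counterclockwise.
Net moment of the loads = 1221 N·m counterclockwise.
The upward force F acts at the left end, arm 2.6 m, giving F × 2.6 clockwise.
Balancing moments: F × 2.6 = 1221, giving F = 1221 / 2.6 = 470 N.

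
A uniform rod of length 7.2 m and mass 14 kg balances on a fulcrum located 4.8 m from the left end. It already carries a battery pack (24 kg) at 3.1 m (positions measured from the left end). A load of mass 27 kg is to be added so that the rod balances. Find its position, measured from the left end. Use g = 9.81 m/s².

Choose the fulcrum (at 4.8 m from the left end) as the axis so the support reaction has zero arm there.
Beam weight: 14 × 9.81 = 137.3 N down at 3.6 m → arm 1.2 m, τ = 137.3 × 1.2 = 164.8 N·m counterclockwise.
Battery pack: 24 × 9.81 = 235.4 N down at 3.1 m → arm 1.7 m, τ = 235.4 × 1.7 = 400.2 N·m counterclockwise.
Net moment of existing loads = 565 N·m counterclockwise.
The load weighs 27 × 9.81 = 264.9 N and must supply an equal clockwise moment, so its lever arm about the fulcrum is 565 / 264.9 = 2.13 m.
That puts it at 4.8 + 2.13 = 6.93 m from the left end.

x ≈ 6.93 m from the left end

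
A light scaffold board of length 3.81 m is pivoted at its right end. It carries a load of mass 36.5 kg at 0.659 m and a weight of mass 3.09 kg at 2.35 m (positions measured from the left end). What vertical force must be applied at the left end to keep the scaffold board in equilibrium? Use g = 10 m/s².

Sum moments about the right end (the unknown pivot reaction has zero arm there).
Load: 36.5 × 10 = 365 N down at 0.659 m → arm 3.151 m, τ = 365 × 3.151 = 1150 N·m counterclockwise.
Weight: 3.09 × 10 = 30.9 N down at 2.35 m → arm 1.46 m, τ = 30.9 × 1.46 = 45.11 N·m counterclockwise.
Net moment of the loads = 1195 N·m counterclockwise.
The upward force F acts at the left end, arm 3.81 m, giving F × 3.81 clockwise.
Balancing moments: F × 3.81 = 1195, giving F = 1195 / 3.81 = 314 N.

F ≈ 314 N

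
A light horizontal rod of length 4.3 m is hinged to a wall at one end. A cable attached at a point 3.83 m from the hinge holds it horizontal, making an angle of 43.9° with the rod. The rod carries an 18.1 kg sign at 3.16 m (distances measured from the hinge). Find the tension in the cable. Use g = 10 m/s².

Choose the hinge as the axis so the unknown hinge reaction has zero arm there.
Sign: 18.1 × 10 = 181 N down at 3.16 m → arm 3.16 m, τ = 181 × 3.16 = 572 N·m clockwise.
Total clockwise load moment = 572 N·m.
The cable tension T acts at 3.83 m; only its component perpendicular to the rod, T sinθ, produces torque. sin 43.9° = 0.6934.
Balancing moments: T × 3.83 × 0.6934 = 572, giving T = 572 / 2.656 = 215 N.

T ≈ 215 N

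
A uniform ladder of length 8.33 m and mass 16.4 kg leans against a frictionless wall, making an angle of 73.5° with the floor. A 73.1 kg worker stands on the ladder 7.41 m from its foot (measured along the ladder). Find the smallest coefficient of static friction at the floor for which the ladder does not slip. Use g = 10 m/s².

Sum moments about the foot of the ladder (the floor normal and friction both act there and drop out).
Ladder weight 16.4×10 = 164 N acts at 4.165 m along the ladder; its horizontal arm is 4.165·cos73.5° = 1.183 m → τ = 194 N·m clockwise.
Worker: 73.1×10 = 731 N at 7.41 m → arm 2.105 m → τ = 1539 N·m clockwise.
Wall normal N acts horizontally at the top; its moment arm is the height L sinθ = 8.33·sin73.5° = 7.987 m, counterclockwise.
Στ = 0 ⇒ N × 7.987 = 1733 ⇒ N = 217 N.
ΣFx = 0 ⇒ f = N_wall = 217 N. ΣFy = 0 ⇒ N_floor = 895 N.
μ_min = f / N_floor = 217 / 895 = 0.242.

μ_min ≈ 0.242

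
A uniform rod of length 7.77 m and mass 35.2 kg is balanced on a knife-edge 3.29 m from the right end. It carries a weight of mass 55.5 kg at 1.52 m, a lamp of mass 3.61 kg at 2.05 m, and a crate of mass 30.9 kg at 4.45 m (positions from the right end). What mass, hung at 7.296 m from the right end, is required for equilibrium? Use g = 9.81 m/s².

Taking torques about the knife-edge (at 3.29 m from the right end):
Beam weight: 35.2 × 9.81 = 345.3 N down at 3.885 m → arm 0.595 m, τ = 345.3 × 0.595 = 205.5 N·m counterclockwise.
Weight: 55.5 × 9.81 = 544.5 N down at 1.52 m → arm 1.77 m, τ = 544.5 × 1.77 = 963.8 N·m clockwise.
Lamp: 3.61 × 9.81 = 35.41 N down at 2.05 m → arm 1.24 m, τ = 35.41 × 1.24 = 43.91 N·m clockwise.
Crate: 30.9 × 9.81 = 303.1 N down at 4.45 m → arm 1.16 m, τ = 303.1 × 1.16 = 351.6 N·m counterclockwise.
Net moment of known loads = 450.6 N·m clockwise.
An unknown mass m at 7.296 m has arm 4.006 m; its moment is m·g·4.006 counterclockwise.
Στ = 0 ⇒ m × 9.81 × 4.006 = 450.6 ⇒ m = 450.6 / (9.81 × 4.006) = 11.5 kg.

m ≈ 11.5 kg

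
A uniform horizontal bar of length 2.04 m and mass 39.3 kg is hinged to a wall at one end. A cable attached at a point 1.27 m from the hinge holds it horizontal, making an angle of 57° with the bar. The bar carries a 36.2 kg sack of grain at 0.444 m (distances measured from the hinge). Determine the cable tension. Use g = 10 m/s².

Sum moments about the hinge (the unknown hinge reaction has zero arm there).
Beam weight: 39.3 × 10 = 393 N down at 1.02 m → arm 1.02 m, τ = 393 × 1.02 = 400.9 N·m clockwise.
Sack of grain: 36.2 × 10 = 362 N down at 0.444 m → arm 0.444 m, τ = 362 × 0.444 = 160.7 N·m clockwise.
Total clockwise load moment = 561.6 N·m.
The cable tension T acts at 1.27 m; only its component perpendicular to the bar, T sinθ, produces torque. sin 57° = 0.8387.
For rotational equilibrium, T × 1.27 × 0.8387 = 561.6, so T = 561.6 / 1.065 = 527 N.

T ≈ 527 N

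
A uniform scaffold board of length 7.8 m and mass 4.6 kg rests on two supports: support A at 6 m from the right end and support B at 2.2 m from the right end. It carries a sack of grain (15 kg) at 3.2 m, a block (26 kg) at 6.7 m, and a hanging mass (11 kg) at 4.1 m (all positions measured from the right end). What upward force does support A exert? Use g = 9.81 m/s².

Choose support B as the axis so its reaction then has zero moment arm.
Beam weight: 4.6 × 9.81 = 45.13 N down at 3.9 m → arm 1.7 m, τ = 45.13 × 1.7 = 76.72 N·m counterclockwise.
Sack of grain: 15 × 9.81 = 147.2 N down at 3.2 m → arm 1 m, τ = 147.2 × 1 = 147.2 N·m counterclockwise.
Block: 26 × 9.81 = 255.1 N down at 6.7 m → arm 4.5 m, τ = 255.1 × 4.5 = 1148 N·m counterclockwise.
Hanging mass: 11 × 9.81 = 107.9 N down at 4.1 m → arm 1.9 m, τ = 107.9 × 1.9 = 205 N·m counterclockwise.
Net load moment about support B = 1577 N·m counterclockwise.
Reaction R at support A is upward at 6 m, arm 3.8 m → moment R × 3.8 clockwise.
For rotational equilibrium, R × 3.8 = 1577, so R = 415 N.

R_A ≈ 415 N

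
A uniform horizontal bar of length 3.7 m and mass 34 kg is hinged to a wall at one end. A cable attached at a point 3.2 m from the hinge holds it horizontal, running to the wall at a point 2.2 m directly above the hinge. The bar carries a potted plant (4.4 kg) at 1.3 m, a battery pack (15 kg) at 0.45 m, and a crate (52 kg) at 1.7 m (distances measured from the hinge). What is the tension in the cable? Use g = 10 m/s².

T ≈ 903 N

About the hinge:
Beam weight: 34 × 10 = 340 N down at 1.85 m → arm 1.85 m, τ = 340 × 1.85 = 629 N·m clockwise.
Potted plant: 4.4 × 10 = 44 N down at 1.3 m → arm 1.3 m, τ = 44 × 1.3 = 57.2 N·m clockwise.
Battery pack: 15 × 10 = 150 N down at 0.45 m → arm 0.45 m, τ = 150 × 0.45 = 67.5 N·m clockwise.
Crate: 52 × 10 = 520 N down at 1.7 m → arm 1.7 m, τ = 520 × 1.7 = 884 N·m clockwise.
Total clockwise load moment = 1638 N·m.
The cable tension T acts at 3.2 m; only its component perpendicular to the bar, T sinθ, produces torque. sinθ = h/√(h²+d²) = 2.2/√(2.2²+3.2²) = 0.5665.
Στ = 0 ⇒ T × 3.2 × 0.5665 = 1638 ⇒ T = 1638 / 1.813 = 903 N.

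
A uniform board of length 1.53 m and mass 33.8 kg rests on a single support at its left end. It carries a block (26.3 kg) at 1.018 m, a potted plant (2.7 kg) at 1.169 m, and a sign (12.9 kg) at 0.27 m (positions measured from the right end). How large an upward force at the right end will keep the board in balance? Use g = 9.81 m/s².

Sum moments about the left end (the unknown pivot reaction has zero arm there).
Beam weight: 33.8 × 9.81 = 331.6 N down at 0.765 m → arm 0.765 m, τ = 331.6 × 0.765 = 253.7 N·m clockwise.
Block: 26.3 × 9.81 = 258 N down at 1.018 m → arm 0.512 m, τ = 258 × 0.512 = 132.1 N·m clockwise.
Potted plant: 2.7 × 9.81 = 26.49 N down at 1.169 m → arm 0.361 m, τ = 26.49 × 0.361 = 9.563 N·m clockwise.
Sign: 12.9 × 9.81 = 126.5 N down at 0.27 m → arm 1.26 m, τ = 126.5 × 1.26 = 159.4 N·m clockwise.
Net moment of the loads = 554.8 N·m clockwise.
The upward force F acts at the right end, arm 1.53 m, giving F × 1.53 counterclockwise.
For rotational equilibrium, F × 1.53 = 554.8, so F = 554.8 / 1.53 = 363 N.

F ≈ 363 N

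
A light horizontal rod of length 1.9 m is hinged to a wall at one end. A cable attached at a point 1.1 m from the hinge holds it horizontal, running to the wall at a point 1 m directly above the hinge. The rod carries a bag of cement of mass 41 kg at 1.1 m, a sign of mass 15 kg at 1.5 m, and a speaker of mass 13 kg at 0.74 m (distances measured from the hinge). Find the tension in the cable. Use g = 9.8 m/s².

About the hinge:
Bag of cement: 41 × 9.8 = 401.8 N down at 1.1 m → arm 1.1 m, τ = 401.8 × 1.1 = 442 N·m clockwise.
Sign: 15 × 9.8 = 147 N down at 1.5 m → arm 1.5 m, τ = 147 × 1.5 = 220.5 N·m clockwise.
Speaker: 13 × 9.8 = 127.4 N down at 0.74 m → arm 0.74 m, τ = 127.4 × 0.74 = 94.28 N·m clockwise.
Total clockwise load moment = 756.8 N·m.
The cable tension T acts at 1.1 m; only its component perpendicular to the rod, T sinθ, produces torque. sinθ = h/√(h²+d²) = 1/√(1²+1.1²) = 0.6727.
For rotational equilibrium, T × 1.1 × 0.6727 = 756.8, so T = 756.8 / 0.74 = 1020 N.

T ≈ 1020 N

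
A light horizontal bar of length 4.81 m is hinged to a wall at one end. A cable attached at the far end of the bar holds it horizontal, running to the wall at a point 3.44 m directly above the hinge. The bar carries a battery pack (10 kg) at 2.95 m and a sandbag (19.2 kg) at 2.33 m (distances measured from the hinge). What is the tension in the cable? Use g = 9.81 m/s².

T ≈ 260 N

Sum moments about the hinge (the unknown hinge reaction has zero arm there).
Battery pack: 10 × 9.81 = 98.1 N down at 2.95 m → arm 2.95 m, τ = 98.1 × 2.95 = 289.4 N·m clockwise.
Sandbag: 19.2 × 9.81 = 188.4 N down at 2.33 m → arm 2.33 m, τ = 188.4 × 2.33 = 439 N·m clockwise.
Total clockwise load moment = 728.4 N·m.
The cable tension T acts at 4.81 m; only its component perpendicular to the bar, T sinθ, produces torque. sinθ = h/√(h²+d²) = 3.44/√(3.44²+4.81²) = 0.5817.
For rotational equilibrium, T × 4.81 × 0.5817 = 728.4, so T = 728.4 / 2.798 = 260 N.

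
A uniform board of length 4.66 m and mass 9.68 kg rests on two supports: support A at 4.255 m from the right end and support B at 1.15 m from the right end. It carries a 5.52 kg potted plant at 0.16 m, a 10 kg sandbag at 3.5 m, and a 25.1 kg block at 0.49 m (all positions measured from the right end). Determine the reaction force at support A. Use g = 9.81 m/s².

R_A ≈ 40.7 N

Choose support B as the axis so its reaction then has zero moment arm.
Beam weight: 9.68 × 9.81 = 94.96 N down at 2.33 m → arm 1.18 m, τ = 94.96 × 1.18 = 112.1 N·m counterclockwise.
Potted plant: 5.52 × 9.81 = 54.15 N down at 0.16 m → arm 0.99 m, τ = 54.15 × 0.99 = 53.61 N·m clockwise.
Sandbag: 10 × 9.81 = 98.1 N down at 3.5 m → arm 2.35 m, τ = 98.1 × 2.35 = 230.5 N·m counterclockwise.
Block: 25.1 × 9.81 = 246.2 N down at 0.49 m → arm 0.66 m, τ = 246.2 × 0.66 = 162.5 N·m clockwise.
Net load moment about support B = 126.5 N·m counterclockwise.
Reaction R at support A is upward at 4.255 m, arm 3.105 m → moment R × 3.105 clockwise.
For rotational equilibrium, R × 3.105 = 126.5, so R = 40.7 N.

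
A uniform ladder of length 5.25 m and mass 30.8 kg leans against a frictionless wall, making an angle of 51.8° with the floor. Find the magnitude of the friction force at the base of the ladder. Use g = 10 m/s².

About the foot of the ladder:
Ladder weight 30.8×10 = 308 N acts at 2.625 m along the ladder; its horizontal arm is 2.625·cos51.8° = 1.623 m → τ = 499.9 N·m clockwise.
Wall normal N acts horizontally at the top; its moment arm is the height L sinθ = 5.25·sin51.8° = 4.126 m, counterclockwise.
For rotational equilibrium, N × 4.126 = 499.9, so N = 121 N.
ΣFx = 0: friction at the foot balances the wall's push, so f = N_wall = 121 N.

f ≈ 121 N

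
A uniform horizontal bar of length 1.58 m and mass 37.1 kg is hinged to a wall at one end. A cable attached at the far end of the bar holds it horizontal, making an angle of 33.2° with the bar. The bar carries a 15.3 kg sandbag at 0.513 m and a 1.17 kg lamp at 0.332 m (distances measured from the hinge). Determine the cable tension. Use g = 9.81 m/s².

About the hinge:
Beam weight: 37.1 × 9.81 = 364 N down at 0.79 m → arm 0.79 m, τ = 364 × 0.79 = 287.6 N·m clockwise.
Sandbag: 15.3 × 9.81 = 150.1 N down at 0.513 m → arm 0.513 m, τ = 150.1 × 0.513 = 77 N·m clockwise.
Lamp: 1.17 × 9.81 = 11.48 N down at 0.332 m → arm 0.332 m, τ = 11.48 × 0.332 = 3.811 N·m clockwise.
Total clockwise load moment = 368.4 N·m.
The cable tension T acts at 1.58 m; only its component perpendicular to the bar, T sinθ, produces torque. sin 33.2° = 0.5476.
For rotational equilibrium, T × 1.58 × 0.5476 = 368.4, so T = 368.4 / 0.8652 = 426 N.

T ≈ 426 N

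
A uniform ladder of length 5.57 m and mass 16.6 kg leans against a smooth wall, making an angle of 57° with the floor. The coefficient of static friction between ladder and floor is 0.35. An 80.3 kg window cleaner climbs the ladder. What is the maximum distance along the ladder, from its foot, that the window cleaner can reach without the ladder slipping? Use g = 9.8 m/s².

About the foot of the ladder:
Ladder weight 16.6×9.8 = 162.7 N acts at 2.785 m along the ladder; its horizontal arm is 2.785·cos57° = 1.517 m → τ = 246.8 N·m clockwise.
Window cleaner weight 80.3×9.8 = 786.9 N at distance d → arm d·cos57° → τ = 786.9·d·0.5446 clockwise.
Wall normal N at the top has arm L sinθ = 4.671 m counterclockwise, so Στ = 0 gives N·4.671 = 246.8 + 428.5·d.
ΣFy = 0 ⇒ N_floor = 949.6 N, so the maximum friction is μ_s·N_floor = 0.35×949.6 = 332.4 N. ΣFx = 0 ⇒ N_wall = f, so at the slipping point N = 332.4 N.
Substituting: 332.4×4.671 = 246.8 + 428.5·d ⇒ d = (1553 − 246.8) / 428.5 = 3.05 m.

d ≈ 3.05 m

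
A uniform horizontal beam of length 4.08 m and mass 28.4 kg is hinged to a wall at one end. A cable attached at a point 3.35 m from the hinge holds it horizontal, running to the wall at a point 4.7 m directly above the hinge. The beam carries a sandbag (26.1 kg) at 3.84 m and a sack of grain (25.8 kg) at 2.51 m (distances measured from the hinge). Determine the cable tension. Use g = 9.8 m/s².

T ≈ 801 N

Choose the hinge as the axis so the unknown hinge reaction has zero arm there.
Beam weight: 28.4 × 9.8 = 278.3 N down at 2.04 m → arm 2.04 m, τ = 278.3 × 2.04 = 567.7 N·m clockwise.
Sandbag: 26.1 × 9.8 = 255.8 N down at 3.84 m → arm 3.84 m, τ = 255.8 × 3.84 = 982.3 N·m clockwise.
Sack of grain: 25.8 × 9.8 = 252.8 N down at 2.51 m → arm 2.51 m, τ = 252.8 × 2.51 = 634.5 N·m clockwise.
Total clockwise load moment = 2184 N·m.
The cable tension T acts at 3.35 m; only its component perpendicular to the beam, T sinθ, produces torque. sinθ = h/√(h²+d²) = 4.7/√(4.7²+3.35²) = 0.8143.
Balancing moments: T × 3.35 × 0.8143 = 2184, giving T = 2184 / 2.728 = 801 N.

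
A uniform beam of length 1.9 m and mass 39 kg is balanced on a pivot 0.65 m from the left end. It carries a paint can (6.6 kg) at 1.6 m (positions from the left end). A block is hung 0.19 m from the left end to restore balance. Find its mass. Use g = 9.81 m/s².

m ≈ 39.1 kg

Sum moments about the pivot (at 0.65 m from the left end) (the support reaction has zero arm there).
Beam weight: 39 × 9.81 = 382.6 N down at 0.95 m → arm 0.3 m, τ = 382.6 × 0.3 = 114.8 N·m clockwise.
Paint can: 6.6 × 9.81 = 64.75 N down at 1.6 m → arm 0.95 m, τ = 64.75 × 0.95 = 61.51 N·m clockwise.
Net moment of known loads = 176.3 N·m clockwise.
An unknown mass m at 0.19 m has arm 0.46 m; its moment is m·g·0.46 counterclockwise.
Setting net torque to zero: m × 9.81 × 0.46 = 176.3 → m = 176.3 / (9.81 × 0.46) = 39.1 kg.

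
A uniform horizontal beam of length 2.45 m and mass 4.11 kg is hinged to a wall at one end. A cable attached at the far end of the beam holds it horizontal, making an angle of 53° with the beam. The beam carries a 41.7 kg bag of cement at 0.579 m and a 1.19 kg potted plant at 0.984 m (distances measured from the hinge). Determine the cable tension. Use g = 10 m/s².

T ≈ 155 N

Choose the hinge as the axis so the unknown hinge reaction has zero arm there.
Beam weight: 4.11 × 10 = 41.1 N down at 1.225 m → arm 1.225 m, τ = 41.1 × 1.225 = 50.35 N·m clockwise.
Bag of cement: 41.7 × 10 = 417 N down at 0.579 m → arm 0.579 m, τ = 417 × 0.579 = 241.4 N·m clockwise.
Potted plant: 1.19 × 10 = 11.9 N down at 0.984 m → arm 0.984 m, τ = 11.9 × 0.984 = 11.71 N·m clockwise.
Total clockwise load moment = 303.5 N·m.
The cable tension T acts at 2.45 m; only its component perpendicular to the beam, T sinθ, produces torque. sin 53° = 0.7986.
Setting net torque to zero: T × 2.45 × 0.7986 = 303.5 → T = 303.5 / 1.957 = 155 N.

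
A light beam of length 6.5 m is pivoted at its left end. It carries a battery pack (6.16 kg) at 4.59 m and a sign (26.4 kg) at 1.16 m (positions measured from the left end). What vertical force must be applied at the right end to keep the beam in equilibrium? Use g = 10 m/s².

F ≈ 90.6 N

About the left end:
Battery pack: 6.16 × 10 = 61.6 N down at 4.59 m → arm 4.59 m, τ = 61.6 × 4.59 = 282.7 N·m clockwise.
Sign: 26.4 × 10 = 264 N down at 1.16 m → arm 1.16 m, τ = 264 × 1.16 = 306.2 N·m clockwise.
Net moment of the loads = 588.9 N·m clockwise.
The upward force F acts at the right end, arm 6.5 m, giving F × 6.5 counterclockwise.
Balancing moments: F × 6.5 = 588.9, giving F = 588.9 / 6.5 = 90.6 N.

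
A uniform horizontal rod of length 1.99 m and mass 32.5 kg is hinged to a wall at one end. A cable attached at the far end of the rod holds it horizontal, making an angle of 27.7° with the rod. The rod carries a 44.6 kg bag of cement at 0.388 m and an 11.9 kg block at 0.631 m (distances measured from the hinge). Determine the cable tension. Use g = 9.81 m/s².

Choose the hinge as the axis so the unknown hinge reaction has zero arm there.
Beam weight: 32.5 × 9.81 = 318.8 N down at 0.995 m → arm 0.995 m, τ = 318.8 × 0.995 = 317.2 N·m clockwise.
Bag of cement: 44.6 × 9.81 = 437.5 N down at 0.388 m → arm 0.388 m, τ = 437.5 × 0.388 = 169.8 N·m clockwise.
Block: 11.9 × 9.81 = 116.7 N down at 0.631 m → arm 0.631 m, τ = 116.7 × 0.631 = 73.64 N·m clockwise.
Total clockwise load moment = 560.6 N·m.
The cable tension T acts at 1.99 m; only its component perpendicular to the rod, T sinθ, produces torque. sin 27.7° = 0.4648.
For rotational equilibrium, T × 1.99 × 0.4648 = 560.6, so T = 560.6 / 0.925 = 606 N.

T ≈ 606 N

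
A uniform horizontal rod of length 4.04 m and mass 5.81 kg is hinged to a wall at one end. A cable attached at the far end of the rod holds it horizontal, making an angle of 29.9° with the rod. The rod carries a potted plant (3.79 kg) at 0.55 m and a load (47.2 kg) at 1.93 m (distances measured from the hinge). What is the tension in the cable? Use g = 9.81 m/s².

About the hinge:
Beam weight: 5.81 × 9.81 = 57 N down at 2.02 m → arm 2.02 m, τ = 57 × 2.02 = 115.1 N·m clockwise.
Potted plant: 3.79 × 9.81 = 37.18 N down at 0.55 m → arm 0.55 m, τ = 37.18 × 0.55 = 20.45 N·m clockwise.
Load: 47.2 × 9.81 = 463 N down at 1.93 m → arm 1.93 m, τ = 463 × 1.93 = 893.6 N·m clockwise.
Total clockwise load moment = 1029 N·m.
The cable tension T acts at 4.04 m; only its component perpendicular to the rod, T sinθ, produces torque. sin 29.9° = 0.4985.
For rotational equilibrium, T × 4.04 × 0.4985 = 1029, so T = 1029 / 2.014 = 511 N.

T ≈ 511 N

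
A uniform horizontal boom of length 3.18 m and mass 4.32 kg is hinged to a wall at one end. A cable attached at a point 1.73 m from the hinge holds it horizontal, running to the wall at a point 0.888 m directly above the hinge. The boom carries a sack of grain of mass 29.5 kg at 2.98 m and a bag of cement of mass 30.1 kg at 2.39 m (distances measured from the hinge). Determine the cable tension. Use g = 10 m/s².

About the hinge:
Beam weight: 4.32 × 10 = 43.2 N down at 1.59 m → arm 1.59 m, τ = 43.2 × 1.59 = 68.69 N·m clockwise.
Sack of grain: 29.5 × 10 = 295 N down at 2.98 m → arm 2.98 m, τ = 295 × 2.98 = 879.1 N·m clockwise.
Bag of cement: 30.1 × 10 = 301 N down at 2.39 m → arm 2.39 m, τ = 301 × 2.39 = 719.4 N·m clockwise.
Total clockwise load moment = 1667 N·m.
The cable tension T acts at 1.73 m; only its component perpendicular to the boom, T sinθ, produces torque. sinθ = h/√(h²+d²) = 0.888/√(0.888²+1.73²) = 0.4567.
Balancing moments: T × 1.73 × 0.4567 = 1667, giving T = 1667 / 0.7901 = 2110 N.

T ≈ 2110 N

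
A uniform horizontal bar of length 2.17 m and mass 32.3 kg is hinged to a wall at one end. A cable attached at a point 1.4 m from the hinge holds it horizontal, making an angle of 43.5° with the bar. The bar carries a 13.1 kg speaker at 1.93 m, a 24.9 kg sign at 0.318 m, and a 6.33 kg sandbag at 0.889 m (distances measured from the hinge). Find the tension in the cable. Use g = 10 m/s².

Choose the hinge as the axis so the unknown hinge reaction has zero arm there.
Beam weight: 32.3 × 10 = 323 N down at 1.085 m → arm 1.085 m, τ = 323 × 1.085 = 350.5 N·m clockwise.
Speaker: 13.1 × 10 = 131 N down at 1.93 m → arm 1.93 m, τ = 131 × 1.93 = 252.8 N·m clockwise.
Sign: 24.9 × 10 = 249 N down at 0.318 m → arm 0.318 m, τ = 249 × 0.318 = 79.18 N·m clockwise.
Sandbag: 6.33 × 10 = 63.3 N down at 0.889 m → arm 0.889 m, τ = 63.3 × 0.889 = 56.27 N·m clockwise.
Total clockwise load moment = 738.8 N·m.
The cable tension T acts at 1.4 m; only its component perpendicular to the bar, T sinθ, produces torque. sin 43.5° = 0.6884.
Στ = 0 ⇒ T × 1.4 × 0.6884 = 738.8 ⇒ T = 738.8 / 0.9638 = 767 N.

T ≈ 767 N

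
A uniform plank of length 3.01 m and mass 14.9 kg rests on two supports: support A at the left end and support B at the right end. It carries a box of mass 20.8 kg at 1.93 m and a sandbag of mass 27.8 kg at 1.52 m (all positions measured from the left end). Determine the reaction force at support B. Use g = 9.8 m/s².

About support A:
Beam weight: 14.9 × 9.8 = 146 N down at 1.505 m → arm 1.505 m, τ = 146 × 1.505 = 219.7 N·m clockwise.
Box: 20.8 × 9.8 = 203.8 N down at 1.93 m → arm 1.93 m, τ = 203.8 × 1.93 = 393.3 N·m clockwise.
Sandbag: 27.8 × 9.8 = 272.4 N down at 1.52 m → arm 1.52 m, τ = 272.4 × 1.52 = 414 N·m clockwise.
Net load moment about support A = 1027 N·m clockwise.
Reaction R at support B is upward at 3.01 m, arm 3.01 m → moment R × 3.01 counterclockwise.
Balancing moments: R × 3.01 = 1027, giving R = 341 N.

R_B ≈ 341 N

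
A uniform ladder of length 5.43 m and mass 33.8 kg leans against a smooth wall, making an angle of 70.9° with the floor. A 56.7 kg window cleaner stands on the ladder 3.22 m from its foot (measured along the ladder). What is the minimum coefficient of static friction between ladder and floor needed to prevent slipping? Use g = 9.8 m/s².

Sum moments about the foot of the ladder (the floor normal and friction both act there and drop out).
Ladder weight 33.8×9.8 = 331.2 N acts at 2.715 m along the ladder; its horizontal arm is 2.715·cos70.9° = 0.8884 m → τ = 294.2 N·m clockwise.
Window cleaner: 56.7×9.8 = 555.7 N at 3.22 m → arm 1.054 m → τ = 585.7 N·m clockwise.
Wall normal N acts horizontally at the top; its moment arm is the height L sinθ = 5.43·sin70.9° = 5.131 m, counterclockwise.
For rotational equilibrium, N × 5.131 = 879.9, so N = 171.5 N.
ΣFx = 0 ⇒ f = N_wall = 171.5 N. ΣFy = 0 ⇒ N_floor = 886.9 N.
μ_min = f / N_floor = 171.5 / 886.9 = 0.193.

μ_min ≈ 0.193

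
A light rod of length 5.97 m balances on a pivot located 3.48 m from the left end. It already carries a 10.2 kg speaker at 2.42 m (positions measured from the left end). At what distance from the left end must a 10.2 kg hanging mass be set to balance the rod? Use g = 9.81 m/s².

Take moments about the pivot (at 3.48 m from the left end).
Speaker: 10.2 × 9.81 = 100.1 N down at 2.42 m → arm 1.06 m, τ = 100.1 × 1.06 = 106.1 N·m counterclockwise.
Net moment of existing loads = 106.1 N·m counterclockwise.
The hanging mass weighs 10.2 × 9.81 = 100.1 N and must supply an equal clockwise moment, so its lever arm about the pivot is 106.1 / 100.1 = 1.06 m.
That puts it at 3.48 + 1.06 = 4.54 m from the left end.

x ≈ 4.54 m from the left end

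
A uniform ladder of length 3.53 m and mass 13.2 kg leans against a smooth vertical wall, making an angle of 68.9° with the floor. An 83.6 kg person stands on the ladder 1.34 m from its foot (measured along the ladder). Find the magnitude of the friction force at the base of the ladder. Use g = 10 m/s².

f ≈ 148 N

Take moments about the foot of the ladder.
Ladder weight 13.2×10 = 132 N acts at 1.765 m along the ladder; its horizontal arm is 1.765·cos68.9° = 0.6354 m → τ = 83.87 N·m clockwise.
Person: 83.6×10 = 836 N at 1.34 m → arm 0.4824 m → τ = 403.3 N·m clockwise.
Wall normal N acts horizontally at the top; its moment arm is the height L sinθ = 3.53·sin68.9° = 3.293 m, counterclockwise.
Setting net torque to zero: N × 3.293 = 487.2 → N = 148 N.
ΣFx = 0: friction at the foot balances the wall's push, so f = N_wall = 148 N.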